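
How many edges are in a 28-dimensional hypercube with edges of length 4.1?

Choose 1 of 28 axes to span the face (C(28,1) = 28 ways), then fix each of the remaining 27 coordinates at one of its two extreme values (2^27 = 134217728 ways): 28·134217728 = 3758096384.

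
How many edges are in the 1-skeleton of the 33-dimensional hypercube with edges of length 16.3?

The 33-cube has n·2^(n-1) = 33·2^32 = 33·4294967296 = 141733920768 edges.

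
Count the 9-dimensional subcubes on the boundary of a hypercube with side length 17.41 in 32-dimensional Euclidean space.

Choose 9 of 32 axes to span the face (C(32,9) = 28048800 ways), then fix each of the remaining 23 coordinates at one of its two extreme values (2^23 = 8388608 ways): 28048800·8388608 = 235290388070400.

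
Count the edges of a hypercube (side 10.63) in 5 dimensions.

An n-cube has n·2^(n-1) edges. With n = 5: 5·16 = 80.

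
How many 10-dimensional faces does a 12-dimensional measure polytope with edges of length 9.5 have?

f_10(12-cube) = (12 choose 10) · 2^2 = 264.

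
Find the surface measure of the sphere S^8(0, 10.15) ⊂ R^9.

S = n·V_n(r)/r = 9·V_9(10.15)/10.15 (volume-to-surface relation), giving 3.34417e+09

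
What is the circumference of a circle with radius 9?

S = n·V_n(r)/r = 2·V_2(9)/9 (volume-to-surface relation), giving 2πr = 2π·9 ≈ 56.5487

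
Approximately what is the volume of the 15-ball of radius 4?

The n-ball volume is π^(n/2)·r^n/Γ(n/2+1). With n=15, r=4: V = 274877906944·π^7/2027025 ≈ 4.09572e+08.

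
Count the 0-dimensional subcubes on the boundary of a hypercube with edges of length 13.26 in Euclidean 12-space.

An n-cube has C(n,k)·2^(n-k) k-faces. Here C(12,0)·2^12 = 1·4096 = 4096.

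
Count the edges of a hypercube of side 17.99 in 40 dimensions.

Each of the 2^40 = 1099511627776 vertices has degree 40; total edges = 40·2^40/2 = 21990232555520.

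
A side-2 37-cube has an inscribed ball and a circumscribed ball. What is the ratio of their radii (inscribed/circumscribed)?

r_in / r_out = (2/2) / (2√37/2) = 1/√37 ≈ 0.164399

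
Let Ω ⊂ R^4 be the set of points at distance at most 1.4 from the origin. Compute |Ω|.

The n-ball volume is π^(n/2)·r^n/Γ(n/2+1). With n=4, r=1.4: V ≈ 18.9575.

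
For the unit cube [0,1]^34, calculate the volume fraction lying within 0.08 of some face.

1 - (1 - 2·0.08)^34 = 1 - 0.84^34 ≈ 0.997336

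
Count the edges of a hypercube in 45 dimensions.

Number of 1-faces = C(45,1)·2^(45-1) = 45·17592186044416 = 791648371998720.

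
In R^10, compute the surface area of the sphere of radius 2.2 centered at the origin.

The surface area of an n-ball is 2π^(n/2) r^(n-1) / Γ(n/2). For n=10, r=2.2: 30787.3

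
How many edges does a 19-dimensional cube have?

The 19-cube has n·2^(n-1) = 19·2^18 = 19·262144 = 4980736 edges.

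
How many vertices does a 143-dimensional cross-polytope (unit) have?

The 143-dimensional cross-polytope has 2n = 2·143 = 286 vertices.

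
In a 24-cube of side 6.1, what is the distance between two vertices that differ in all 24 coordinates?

||(6.1,6.1,...,6.1)|| = √(24)·6.1 ≈ 29.8838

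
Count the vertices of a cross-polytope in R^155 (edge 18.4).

Number of vertices = 2n = 310.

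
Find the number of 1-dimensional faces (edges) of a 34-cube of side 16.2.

An n-cube has n·2^(n-1) edges. With n = 34: 34·8589934592 = 292057776128.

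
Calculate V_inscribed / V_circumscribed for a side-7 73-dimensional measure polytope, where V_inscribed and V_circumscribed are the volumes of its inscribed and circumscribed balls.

Volume scales as r^n, and r_in/r_out = 1/√73, giving (1/√73)^73 ≈ 9.74351e-69.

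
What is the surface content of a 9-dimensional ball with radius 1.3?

S_9(1.3) = 2·π^(9/2)·(1.3)^8 / Γ(9/2) ≈ 242.163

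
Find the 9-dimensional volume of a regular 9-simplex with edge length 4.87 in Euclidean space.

For a regular n-simplex with edge a, V = (a^n / n!)·√((n+1)/2^n). With a=4.87, n=9: V ≈ 0.593421.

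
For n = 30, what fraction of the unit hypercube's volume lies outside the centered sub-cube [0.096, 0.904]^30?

The inner cube has side 1-2·0.096 = 0.808 and volume (0.808)^30 ≈ 0.001669, so the shell holds 0.998331 of the volume.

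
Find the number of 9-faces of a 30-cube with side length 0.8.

An n-cube has C(n,k)·2^(n-k) k-faces. Here C(30,9)·2^21 = 14307150·2097152 = 30004268236800.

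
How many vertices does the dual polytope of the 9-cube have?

Number of vertices = 2n = 18.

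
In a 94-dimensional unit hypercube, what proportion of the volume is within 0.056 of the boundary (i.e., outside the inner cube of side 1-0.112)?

1 - (1 - 2·0.056)^94 = 1 - 0.888^94 ≈ 0.999986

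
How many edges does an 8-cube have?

An n-cube has n·2^(n-1) edges. With n = 8: 8·128 = 1024.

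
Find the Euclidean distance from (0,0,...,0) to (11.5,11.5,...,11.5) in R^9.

Diagonal = √9 · 11.5 = 34.5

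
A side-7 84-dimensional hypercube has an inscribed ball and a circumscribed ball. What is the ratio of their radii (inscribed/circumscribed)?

Ratio = (s/2)/(s√84/2) = 84^(-1/2) ≈ 0.109109.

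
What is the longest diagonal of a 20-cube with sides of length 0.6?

The space diagonal of an n-cube of side s is s√n. Here 0.6·√20 ≈ 2.68328.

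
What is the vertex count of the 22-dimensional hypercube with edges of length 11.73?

Each vertex is a binary string of length 22, so there are 2^22 = 4194304.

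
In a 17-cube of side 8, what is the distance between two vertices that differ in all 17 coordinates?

||(8,8,...,8)|| = √(17)·8 ≈ 32.9848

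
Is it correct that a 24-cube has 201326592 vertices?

False. The 24-cube has 2^24 = 16777216 vertices.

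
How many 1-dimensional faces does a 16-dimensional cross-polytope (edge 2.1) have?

Each 1-face is the convex hull of 2 vertices, one chosen as ±e_i from each of 2 distinct axes: 2^2·C(16,2) = 480.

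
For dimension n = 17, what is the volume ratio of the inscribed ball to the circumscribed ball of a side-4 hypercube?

V_in / V_out = (r_in/r_out)^17 = (1/√17)^17 = 17^(-17/2) ≈ 3.47684e-11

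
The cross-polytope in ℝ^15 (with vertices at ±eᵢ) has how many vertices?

Number of vertices = 2n = 30.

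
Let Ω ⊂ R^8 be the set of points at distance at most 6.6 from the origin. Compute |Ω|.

Volume = π^{8/2}·(6.6)^8/Γ(5) ≈ 1.4613e+07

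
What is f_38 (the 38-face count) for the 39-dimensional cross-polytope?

An n-cross-polytope has 2^(k+1)·C(n,k+1) k-faces. Here 2^39·C(39,39) = 549755813888·1 = 549755813888.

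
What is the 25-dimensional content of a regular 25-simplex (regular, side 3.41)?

V = (3.41^25 / 25!) · √((25+1) / 2^25) ≈ 1.18257e-15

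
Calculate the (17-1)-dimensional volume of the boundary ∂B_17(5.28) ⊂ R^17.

|∂B_17(5.28)| ≈ 8.74485e+11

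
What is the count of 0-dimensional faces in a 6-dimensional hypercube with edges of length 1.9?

An n-cube has C(n,k)·2^(n-k) k-faces. Here C(6,0)·2^6 = 1·64 = 64.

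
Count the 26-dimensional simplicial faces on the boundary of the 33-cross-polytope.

Each 26-face is the convex hull of 27 vertices, one chosen as ±e_i from each of 27 distinct axes: 2^27·C(33,27) = 148655260565504.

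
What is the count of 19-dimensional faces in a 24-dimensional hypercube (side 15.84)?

Number of 19-faces = C(24,19) · 2^(24-19) = 42504 · 32 = 1360128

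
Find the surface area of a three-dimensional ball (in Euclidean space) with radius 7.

S = n·V_n(r)/r = 3·V_3(7)/7 (volume-to-surface relation), giving 4πr² = 4π·(7)² ≈ 615.752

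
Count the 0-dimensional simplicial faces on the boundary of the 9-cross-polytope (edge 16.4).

f_0(9-orthoplex) = 2^1 · (9 choose 1) = 18.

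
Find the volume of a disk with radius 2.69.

Volume = π^{2/2}·(2.69)^2/Γ(2) ≈ 22.7329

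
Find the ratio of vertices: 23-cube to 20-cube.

The 23-cube has 2^23 = 8388608 vertices. The 20-cube has 2^20 = 1048576 vertices. Ratio: 8388608/1048576 = 8.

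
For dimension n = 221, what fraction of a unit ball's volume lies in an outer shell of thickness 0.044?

1 - (1-0.044)^221 ≈ 0.999952 ≈ 99.995201%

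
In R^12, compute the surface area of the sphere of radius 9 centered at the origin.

S_12(9) = 2·π^(12/2)·(9)^11 / Γ(12/2) = 10460353203·π^6/20 ≈ 5.02824e+11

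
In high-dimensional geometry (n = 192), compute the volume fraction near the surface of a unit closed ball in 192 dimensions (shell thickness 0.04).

1 - (1-0.04)^192 ≈ 0.999605 ≈ 99.9605%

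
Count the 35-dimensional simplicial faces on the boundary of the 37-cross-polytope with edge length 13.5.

f_35(37-orthoplex) = 2^36 · (37 choose 36) = 2542620639232.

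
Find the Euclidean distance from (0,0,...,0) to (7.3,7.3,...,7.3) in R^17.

The space diagonal of an n-cube of side s is s√n. Here 7.3·√17 ≈ 30.0987.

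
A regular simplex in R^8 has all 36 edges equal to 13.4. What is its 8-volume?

For a regular n-simplex with edge a, V = (a^n / n!)·√((n+1)/2^n). With a=13.4, n=8: V ≈ 4834.14.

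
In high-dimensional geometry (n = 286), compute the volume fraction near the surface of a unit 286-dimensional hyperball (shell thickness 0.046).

1 - (1-0.046)^286 ≈ 0.9999985847 ≈ 99.999858%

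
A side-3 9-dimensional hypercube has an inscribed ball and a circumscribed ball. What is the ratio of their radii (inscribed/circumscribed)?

For an n-cube of any side s, the inradius is s/2 and the circumradius is s√n/2, so the ratio is 1/√9 ≈ 0.333333.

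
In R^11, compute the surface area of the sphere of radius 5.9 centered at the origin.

|∂B_11(5.9)| ≈ 1.0593e+09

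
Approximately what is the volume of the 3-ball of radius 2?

V = 32·π/3 ≈ 33.5103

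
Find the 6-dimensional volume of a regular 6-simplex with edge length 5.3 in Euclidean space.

V_6 = √(7) · 5.3^6 / (6! · 2^(6/2)) ≈ 10.1808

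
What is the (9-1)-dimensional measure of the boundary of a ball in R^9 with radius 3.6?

S_9(3.6) = 2·π^(9/2)·(3.6)^8 / Γ(9/2) ≈ 837491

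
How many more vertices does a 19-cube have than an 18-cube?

The 19-cube has 2^19 = 524288 vertices. The 18-cube has 2^18 = 262144 vertices. Difference: 524288 - 262144 = 262144.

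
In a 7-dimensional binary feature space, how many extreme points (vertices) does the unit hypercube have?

Each vertex is a binary string of length 7, so there are 2^7 = 128.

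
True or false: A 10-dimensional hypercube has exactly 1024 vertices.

True. The 10-cube has 2^10 = 1024 vertices.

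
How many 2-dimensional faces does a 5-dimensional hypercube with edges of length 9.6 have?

f_2(5-cube) = (5 choose 2) · 2^3 = 80.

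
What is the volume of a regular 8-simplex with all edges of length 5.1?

V_8 = √(9) · 5.1^8 / (8! · 2^(8/2)) ≈ 2.12835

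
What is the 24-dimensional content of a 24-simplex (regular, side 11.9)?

V = (11.9^24 / 24!) · √((24+1) / 2^24) ≈ 0.127947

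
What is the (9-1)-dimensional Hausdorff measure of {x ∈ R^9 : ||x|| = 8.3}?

S_9(8.3) = 2·π^(9/2)·(8.3)^8 / Γ(9/2) ≈ 6.68629e+08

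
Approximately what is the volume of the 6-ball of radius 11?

The n-ball volume is π^(n/2)·r^n/Γ(n/2+1). With n=6, r=11: V = 1771561·π^3/6 ≈ 9.15492e+06.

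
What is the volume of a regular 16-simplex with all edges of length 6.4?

For a regular n-simplex with edge a, V = (a^n / n!)·√((n+1)/2^n). With a=6.4, n=16: V ≈ 0.0060988.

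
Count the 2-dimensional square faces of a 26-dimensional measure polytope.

Number of 2-faces = C(26,2) · 2^(26-2) = 325 · 16777216 = 5452595200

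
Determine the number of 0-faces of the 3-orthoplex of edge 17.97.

An n-cross-polytope has 2^(k+1)·C(n,k+1) k-faces. Here 2^1·C(3,1) = 2·3 = 6.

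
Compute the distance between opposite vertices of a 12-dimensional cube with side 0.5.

Diagonal = √12 · 0.5 ≈ 1.73205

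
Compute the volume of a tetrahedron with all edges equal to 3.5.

Volume = (√2/12) · 3.5³ = 5.05287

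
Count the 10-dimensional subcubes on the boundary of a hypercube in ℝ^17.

An n-cube has C(n,k)·2^(n-k) k-faces. Here C(17,10)·2^7 = 19448·128 = 2489344.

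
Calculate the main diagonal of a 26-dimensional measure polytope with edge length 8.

The space diagonal of an n-cube of side s is s√n. Here 8·√26 ≈ 40.7922.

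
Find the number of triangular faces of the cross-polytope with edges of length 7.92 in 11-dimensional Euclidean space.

Each 2-face is the convex hull of 3 vertices, one chosen as ±e_i from each of 3 distinct axes: 2^3·C(11,3) = 1320.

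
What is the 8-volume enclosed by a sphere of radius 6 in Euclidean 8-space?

Volume = π^{8/2}·(6)^8/Γ(5) = 69984·π^4 ≈ 6.81708e+06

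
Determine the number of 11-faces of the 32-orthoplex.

An n-cross-polytope has 2^(k+1)·C(n,k+1) k-faces. Here 2^12·C(32,12) = 4096·225792840 = 924847472640.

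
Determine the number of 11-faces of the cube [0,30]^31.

An n-cube has C(n,k)·2^(n-k) k-faces. Here C(31,11)·2^20 = 84672315·1048576 = 88785357373440.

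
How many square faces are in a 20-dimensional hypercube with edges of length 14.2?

f_2(20-cube) = (20 choose 2) · 2^18 = 49807360.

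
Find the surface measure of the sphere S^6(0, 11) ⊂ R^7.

S = n·V_n(r)/r = 7·V_7(11)/11 (volume-to-surface relation), giving 28344976·π^3/15 ≈ 5.85915e+07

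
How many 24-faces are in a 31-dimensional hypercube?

Choose 24 of 31 axes to span the face (C(31,24) = 2629575 ways), then fix each of the remaining 7 coordinates at one of its two extreme values (2^7 = 128 ways): 2629575·128 = 336585600.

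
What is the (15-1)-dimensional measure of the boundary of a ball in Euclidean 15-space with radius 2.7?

S = n·V_n(r)/r = 15·V_15(2.7)/2.7 (volume-to-surface relation), giving 6.26057e+06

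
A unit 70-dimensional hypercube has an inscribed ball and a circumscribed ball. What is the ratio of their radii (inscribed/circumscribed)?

For an n-cube of any side s, the inradius is s/2 and the circumradius is s√n/2, so the ratio is 1/√70 ≈ 0.119523.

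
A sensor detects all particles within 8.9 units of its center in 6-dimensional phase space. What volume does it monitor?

The n-ball volume is π^(n/2)·r^n/Γ(n/2+1). With n=6, r=8.9: V ≈ 2.56826e+06.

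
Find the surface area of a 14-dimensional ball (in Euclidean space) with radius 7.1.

|∂B_14(7.1)| ≈ 9.77474e+11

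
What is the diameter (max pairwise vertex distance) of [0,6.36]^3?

The space diagonal of an n-cube of side s is s√n. Here 6.36·√3 ≈ 11.0158.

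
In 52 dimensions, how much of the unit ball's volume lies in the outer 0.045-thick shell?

1 - (1-0.045)^52 ≈ 0.908762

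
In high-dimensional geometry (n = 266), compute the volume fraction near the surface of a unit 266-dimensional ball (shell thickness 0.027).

1 - (1-0.027)^266 ≈ 0.999311 ≈ 99.93%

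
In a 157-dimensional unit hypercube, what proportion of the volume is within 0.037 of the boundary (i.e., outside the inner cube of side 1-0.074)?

Shell fraction = 1 - (1-0.074)^157 ≈ 0.999994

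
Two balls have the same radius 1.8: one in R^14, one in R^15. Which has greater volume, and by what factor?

V_14(1.8) ≈ 2246.12, V_15(1.8) ≈ 2573.46. The 15-ball is larger by a factor of 1.146.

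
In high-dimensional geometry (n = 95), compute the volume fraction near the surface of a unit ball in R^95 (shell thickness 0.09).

1 - (1-0.09)^95 ≈ 0.999871 ≈ 99.9871%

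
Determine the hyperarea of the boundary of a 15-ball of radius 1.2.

|∂B_15(1.2)| ≈ 73.4613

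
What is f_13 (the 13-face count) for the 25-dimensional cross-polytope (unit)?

An n-cross-polytope has 2^(k+1)·C(n,k+1) k-faces. Here 2^14·C(25,14) = 16384·4457400 = 73030041600.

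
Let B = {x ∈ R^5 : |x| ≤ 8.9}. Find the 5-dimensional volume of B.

The n-ball volume is π^(n/2)·r^n/Γ(n/2+1). With n=5, r=8.9: V ≈ 293933.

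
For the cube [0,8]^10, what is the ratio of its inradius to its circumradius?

For an n-cube of any side s, the inradius is s/2 and the circumradius is s√n/2, so the ratio is 1/√10 ≈ 0.316228.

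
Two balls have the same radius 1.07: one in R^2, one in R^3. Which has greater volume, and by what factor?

V_2(1.07) ≈ 3.59681, V_3(1.07) ≈ 5.13145. The 3-ball is larger by a factor of 1.427.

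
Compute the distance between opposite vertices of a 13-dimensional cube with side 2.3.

Diagonal = √13 · 2.3 ≈ 8.29277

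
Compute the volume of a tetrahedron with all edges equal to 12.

Volume = (√2/12) · 12³ = 203.647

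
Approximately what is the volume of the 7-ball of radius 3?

The n-ball volume is π^(n/2)·r^n/Γ(n/2+1). With n=7, r=3: V = 11664·π^3/35 ≈ 10333.1.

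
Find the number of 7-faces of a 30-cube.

f_7(30-cube) = (30 choose 7) · 2^23 = 17077528166400.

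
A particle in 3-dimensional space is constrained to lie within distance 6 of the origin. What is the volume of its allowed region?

V = 288·π ≈ 904.779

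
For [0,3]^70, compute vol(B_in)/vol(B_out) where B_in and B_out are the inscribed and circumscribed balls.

The radii are 3/2 and 3√70/2, so the volume ratio is (1/√70)^70 = 70^{-70/2} ≈ 2.63979e-65.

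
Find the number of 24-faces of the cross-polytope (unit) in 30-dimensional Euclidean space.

Each 24-face is the convex hull of 25 vertices, one chosen as ±e_i from each of 25 distinct axes: 2^25·C(30,25) = 4781707886592.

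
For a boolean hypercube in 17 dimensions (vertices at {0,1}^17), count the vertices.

An n-cube has 2^n vertices; for n = 17 that is 2^17 = 131072.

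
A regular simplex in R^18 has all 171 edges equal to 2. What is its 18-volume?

V = (2^18 / 18!) · √((18+1) / 2^18) ≈ 3.48583e-13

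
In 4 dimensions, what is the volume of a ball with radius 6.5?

Volume = π^{4/2}·(6.5)^4/Γ(3) = 28561·π^2/32 ≈ 8808.93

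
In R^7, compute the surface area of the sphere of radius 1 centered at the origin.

The surface area of an n-ball is 2π^(n/2) r^(n-1) / Γ(n/2). For n=7, r=1: 16·π^3/15 ≈ 33.0734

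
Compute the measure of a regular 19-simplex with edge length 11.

For a regular n-simplex with edge a, V = (a^n / n!)·√((n+1)/2^n). With a=11, n=19: V ≈ 3.10525.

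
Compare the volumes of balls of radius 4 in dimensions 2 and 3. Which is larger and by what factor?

V_2(4) ≈ 50.2655, V_3(4) ≈ 268.083. The 3-ball is larger by a factor of 5.333.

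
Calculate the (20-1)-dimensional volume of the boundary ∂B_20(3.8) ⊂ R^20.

S_20(3.8) = 2·π^(20/2)·(3.8)^19 / Γ(20/2) ≈ 5.3537e+10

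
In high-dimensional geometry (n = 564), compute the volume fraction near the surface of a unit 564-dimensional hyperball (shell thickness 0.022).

1 - (1-0.022)^564 ≈ 0.9999964428 ≈ 99.999644%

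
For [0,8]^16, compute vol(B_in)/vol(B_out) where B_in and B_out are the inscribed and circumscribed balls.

V_in / V_out = (r_in/r_out)^16 = (1/√16)^16 = 16^(-16/2) ≈ 2.32831e-10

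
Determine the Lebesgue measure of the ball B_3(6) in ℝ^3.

V = 288·π ≈ 904.779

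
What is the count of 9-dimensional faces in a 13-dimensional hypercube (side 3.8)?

Choose 9 of 13 axes to span the face (C(13,9) = 715 ways), then fix each of the remaining 4 coordinates at one of its two extreme values (2^4 = 16 ways): 715·16 = 11440.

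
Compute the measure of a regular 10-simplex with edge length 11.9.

For a regular n-simplex with edge a, V = (a^n / n!)·√((n+1)/2^n). With a=11.9, n=10: V ≈ 1626.5.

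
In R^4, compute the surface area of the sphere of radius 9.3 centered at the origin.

The surface area of an n-ball is 2π^(n/2) r^(n-1) / Γ(n/2). For n=4, r=9.3: 15877.4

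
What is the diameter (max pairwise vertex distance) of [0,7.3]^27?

Diagonal = √27 · 7.3 ≈ 37.9319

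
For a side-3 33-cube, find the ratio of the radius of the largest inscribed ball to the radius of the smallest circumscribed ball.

r_in = 3/2 (half the side); r_out = 3√33/2 (half the diagonal). Ratio = 1/√33 ≈ 0.174078.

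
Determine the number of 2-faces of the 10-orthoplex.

f_2(10-orthoplex) = 2^3 · (10 choose 3) = 960.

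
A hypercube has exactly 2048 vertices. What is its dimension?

n = log_2(2048) = 11.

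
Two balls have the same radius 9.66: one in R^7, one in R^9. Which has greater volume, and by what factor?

V_7(9.66) ≈ 3.70869e+07, V_9(9.66) ≈ 2.41608e+09. The 9-ball is larger by a factor of 65.15.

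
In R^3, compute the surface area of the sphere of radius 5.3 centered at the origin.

S = n·V_n(r)/r = 3·V_3(5.3)/5.3 (volume-to-surface relation), giving 4πr² = 4π·(5.3)² ≈ 352.989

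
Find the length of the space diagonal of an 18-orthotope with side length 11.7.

d = √(11.7² + 11.7² + ... + 11.7²) [18 terms] = √(18·11.7²) = 11.7√18 ≈ 49.6389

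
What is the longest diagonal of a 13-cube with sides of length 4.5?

The space diagonal of an n-cube of side s is s√n. Here 4.5·√13 ≈ 16.225.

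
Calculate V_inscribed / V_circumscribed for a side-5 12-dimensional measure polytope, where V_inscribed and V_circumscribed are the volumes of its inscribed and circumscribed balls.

V_in/V_out = n^(-n/2) = 12^(-12/2) ≈ 3.34898e-07.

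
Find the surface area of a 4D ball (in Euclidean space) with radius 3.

S_4(3) = 2·π^(4/2)·(3)^3 / Γ(4/2) = 54·π^2 ≈ 532.959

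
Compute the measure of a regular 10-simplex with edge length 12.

V = (12^10 / 10!) · √((10+1) / 2^10) ≈ 1768.46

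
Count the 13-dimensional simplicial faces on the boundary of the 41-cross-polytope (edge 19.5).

Number of 13-faces = 2^(13+1) · C(41,13+1) = 16384 · 35240152720 = 577374662164480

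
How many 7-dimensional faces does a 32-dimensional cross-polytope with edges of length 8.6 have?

f_7(32-orthoplex) = 2^8 · (32 choose 8) = 2692684800.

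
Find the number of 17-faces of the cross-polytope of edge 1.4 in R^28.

f_17(28-orthoplex) = 2^18 · (28 choose 18) = 3440144547840.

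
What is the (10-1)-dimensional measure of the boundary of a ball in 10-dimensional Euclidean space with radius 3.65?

S = n·V_n(r)/r = 10·V_10(3.65)/3.65 (volume-to-surface relation), giving 2.93227e+06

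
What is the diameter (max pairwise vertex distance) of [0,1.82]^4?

d = √(1.82² + 1.82² + ... + 1.82²) [4 terms] = √(4·1.82²) = 1.82√4 = 3.64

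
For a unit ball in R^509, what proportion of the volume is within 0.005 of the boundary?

Shell fraction = 1 - (1-0.005)^509 ≈ 0.922026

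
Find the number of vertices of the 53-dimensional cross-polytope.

The 53-dimensional cross-polytope has 2n = 2·53 = 106 vertices.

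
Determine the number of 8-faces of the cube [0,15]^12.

An n-cube has C(n,k)·2^(n-k) k-faces. Here C(12,8)·2^4 = 495·16 = 7920.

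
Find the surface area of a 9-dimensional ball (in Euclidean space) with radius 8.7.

|∂B_9(8.7)| ≈ 9.74348e+08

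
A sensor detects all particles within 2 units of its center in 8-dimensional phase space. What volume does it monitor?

Volume = π^{8/2}·(2)^8/Γ(5) = 32·π^4/3 ≈ 1039.03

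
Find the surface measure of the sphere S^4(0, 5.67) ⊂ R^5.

S_5(5.67) = 2·π^(5/2)·(5.67)^4 / Γ(5/2) ≈ 27202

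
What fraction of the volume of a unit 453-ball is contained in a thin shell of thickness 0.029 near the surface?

1 - (1-0.029)^453 ≈ 0.999998377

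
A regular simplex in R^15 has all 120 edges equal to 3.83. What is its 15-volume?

V = (3.83^15 / 15!) · √((15+1) / 2^15) ≈ 9.45839e-06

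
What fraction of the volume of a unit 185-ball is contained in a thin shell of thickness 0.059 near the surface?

V(inner)/V(outer) = ((1-0.059)/1)^185 ≈ 1.3e-05, so the shell fraction is 0.999987.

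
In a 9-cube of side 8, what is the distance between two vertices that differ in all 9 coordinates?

The space diagonal of an n-cube of side s is s√n. Here 8·√9 = 24.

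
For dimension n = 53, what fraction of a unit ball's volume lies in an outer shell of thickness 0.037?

1 - (1-0.037)^53 ≈ 0.864421 ≈ 86.44%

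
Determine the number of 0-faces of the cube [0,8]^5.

An n-cube has C(n,k)·2^(n-k) k-faces. Here C(5,0)·2^5 = 1·32 = 32.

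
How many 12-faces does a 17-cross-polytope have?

Number of 12-faces = 2^(12+1) · C(17,12+1) = 8192 · 2380 = 19496960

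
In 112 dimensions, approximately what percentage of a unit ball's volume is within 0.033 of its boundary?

1 - (1-0.033)^112 ≈ 0.976678 ≈ 97.67%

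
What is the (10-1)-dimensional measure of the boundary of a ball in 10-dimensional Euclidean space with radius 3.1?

The surface area of an n-ball is 2π^(n/2) r^(n-1) / Γ(n/2). For n=10, r=3.1: 674254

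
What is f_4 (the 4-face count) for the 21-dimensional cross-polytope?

An n-cross-polytope has 2^(k+1)·C(n,k+1) k-faces. Here 2^5·C(21,5) = 32·20349 = 651168.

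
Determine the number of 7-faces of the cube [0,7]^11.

Choose 7 of 11 axes to span the face (C(11,7) = 330 ways), then fix each of the remaining 4 coordinates at one of its two extreme values (2^4 = 16 ways): 330·16 = 5280.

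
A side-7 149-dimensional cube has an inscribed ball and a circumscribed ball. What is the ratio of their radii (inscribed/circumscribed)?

r_in = 7/2 (half the side); r_out = 7√149/2 (half the diagonal). Ratio = 1/√149 ≈ 0.0819232.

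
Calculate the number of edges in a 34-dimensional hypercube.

The 34-cube has n·2^(n-1) = 34·2^33 = 34·8589934592 = 292057776128 edges.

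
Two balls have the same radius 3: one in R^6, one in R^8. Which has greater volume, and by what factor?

V_6(3) ≈ 3767.26, V_8(3) ≈ 26629.2. The 8-ball is larger by a factor of 7.069.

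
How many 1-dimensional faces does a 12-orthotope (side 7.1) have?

An n-cube has C(n,k)·2^(n-k) k-faces. Here C(12,1)·2^11 = 12·2048 = 24576.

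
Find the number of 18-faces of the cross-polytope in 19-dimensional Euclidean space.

Number of 18-faces = 2^(18+1) · C(19,18+1) = 524288 · 1 = 524288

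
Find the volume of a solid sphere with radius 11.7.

Volume = π^{3/2}·(11.7)^3/Γ(5/2) ≈ 6708.82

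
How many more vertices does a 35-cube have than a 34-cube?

The 35-cube has 2^35 = 34359738368 vertices. The 34-cube has 2^34 = 17179869184 vertices. Difference: 34359738368 - 17179869184 = 17179869184.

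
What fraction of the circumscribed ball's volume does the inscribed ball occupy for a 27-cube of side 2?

V_in/V_out = n^(-n/2) = 27^(-27/2) ≈ 4.74886e-20.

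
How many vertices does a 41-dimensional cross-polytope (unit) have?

Number of vertices = 2n = 82.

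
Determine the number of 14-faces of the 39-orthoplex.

Number of 14-faces = 2^(14+1) · C(39,14+1) = 32768 · 25140840660 = 823815066746880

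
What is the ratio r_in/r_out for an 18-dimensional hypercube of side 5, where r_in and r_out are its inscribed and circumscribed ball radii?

Ratio = (s/2)/(s√18/2) = 18^(-1/2) ≈ 0.235702.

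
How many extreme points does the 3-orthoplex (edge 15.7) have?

The 3-dimensional cross-polytope has 2n = 2·3 = 6 vertices.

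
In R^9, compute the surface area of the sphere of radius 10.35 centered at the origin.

S_9(10.35) = 2·π^(9/2)·(10.35)^8 / Γ(9/2) ≈ 3.90916e+09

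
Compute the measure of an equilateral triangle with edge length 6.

Area = (√3/4) · 6² = 15.5885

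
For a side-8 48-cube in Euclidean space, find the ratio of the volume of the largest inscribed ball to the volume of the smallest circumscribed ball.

V_in / V_out = (r_in/r_out)^48 = (1/√48)^48 = 48^(-48/2) ≈ 4.469e-41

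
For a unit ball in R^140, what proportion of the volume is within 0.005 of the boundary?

Shell fraction = 1 - (1-0.005)^140 ≈ 0.504286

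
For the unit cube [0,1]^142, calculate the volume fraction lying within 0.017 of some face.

1 - (1 - 2·0.017)^142 = 1 - 0.966^142 ≈ 0.992642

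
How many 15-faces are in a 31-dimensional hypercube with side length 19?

f_15(31-cube) = (31 choose 15) · 2^16 = 19696202219520.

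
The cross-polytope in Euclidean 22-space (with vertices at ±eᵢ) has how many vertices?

An n-cross-polytope has 2n vertices; here n = 22, giving 44.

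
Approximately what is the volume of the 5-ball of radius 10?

The n-ball volume is π^(n/2)·r^n/Γ(n/2+1). With n=5, r=10: V = 160000·π^2/3 ≈ 526379.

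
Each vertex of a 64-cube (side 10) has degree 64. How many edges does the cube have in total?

An n-cube has n·2^(n-1) edges. With n = 64: 64·9223372036854775808 = 590295810358705651712.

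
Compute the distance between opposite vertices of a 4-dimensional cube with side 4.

d = √(4² + 4² + ... + 4²) [4 terms] = √(4·4²) = 4√4 = 8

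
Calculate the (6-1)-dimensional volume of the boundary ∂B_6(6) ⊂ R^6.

|∂B_6(6)| = 7776·π^3 ≈ 241105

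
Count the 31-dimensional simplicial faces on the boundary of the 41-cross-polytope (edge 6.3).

Number of 31-faces = 2^(31+1) · C(41,31+1) = 4294967296 · 350343565 = 1504714154039050240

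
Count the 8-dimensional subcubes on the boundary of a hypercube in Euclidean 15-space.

An n-cube has C(n,k)·2^(n-k) k-faces. Here C(15,8)·2^7 = 6435·128 = 823680.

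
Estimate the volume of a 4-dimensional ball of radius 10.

The n-ball volume is π^(n/2)·r^n/Γ(n/2+1). With n=4, r=10: V = 5000·π^2 ≈ 49348.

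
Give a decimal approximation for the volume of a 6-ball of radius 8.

Volume = π^{6/2}·(8)^6/Γ(4) = 131072·π^3/3 ≈ 1.35468e+06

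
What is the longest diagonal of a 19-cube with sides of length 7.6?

The space diagonal of an n-cube of side s is s√n. Here 7.6·√19 ≈ 33.1276.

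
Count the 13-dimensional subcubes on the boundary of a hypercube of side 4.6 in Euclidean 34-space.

Number of 13-faces = C(34,13) · 2^(34-13) = 927983760 · 2097152 = 1946122998251520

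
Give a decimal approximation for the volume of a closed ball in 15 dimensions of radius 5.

Volume = π^{15/2}·(5)^15/Γ(17/2) = 312500000000·π^7/81081 ≈ 1.16407e+10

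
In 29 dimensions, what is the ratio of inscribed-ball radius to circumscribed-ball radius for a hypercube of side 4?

r_in / r_out = (4/2) / (4√29/2) = 1/√29 ≈ 0.185695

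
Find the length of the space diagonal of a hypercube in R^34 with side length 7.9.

||(7.9,7.9,...,7.9)|| = √(34)·7.9 ≈ 46.0645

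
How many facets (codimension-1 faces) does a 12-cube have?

Choose 11 of 12 axes to span the face (C(12,11) = 12 ways), then fix each of the remaining 1 coordinate at one of its two extreme values (2^1 = 2 ways): 12·2 = 24.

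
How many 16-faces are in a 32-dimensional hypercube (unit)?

Number of 16-faces = C(32,16) · 2^(32-16) = 601080390 · 65536 = 39392404439040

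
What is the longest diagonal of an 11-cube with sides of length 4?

The space diagonal of an n-cube of side s is s√n. Here 4·√11 ≈ 13.2665.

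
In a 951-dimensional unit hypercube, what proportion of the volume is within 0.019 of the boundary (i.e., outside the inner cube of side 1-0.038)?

Shell fraction = 1 - (1-0.038)^951 ≈ 1 - 9.988e-17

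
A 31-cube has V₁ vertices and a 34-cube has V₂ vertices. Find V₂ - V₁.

V₁ = 2^31 = 2147483648. V₂ = 2^34 = 17179869184. V₂ - V₁ = 15032385536.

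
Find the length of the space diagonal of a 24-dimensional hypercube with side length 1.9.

d = √(1.9² + 1.9² + ... + 1.9²) [24 terms] = √(24·1.9²) = 1.9√24 ≈ 9.30806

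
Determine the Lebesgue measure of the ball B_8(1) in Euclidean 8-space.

Volume = π^{8/2}·(1)^8/Γ(5) = π^4/24 ≈ 4.05871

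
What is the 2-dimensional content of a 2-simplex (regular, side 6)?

Area = (√3/4) · 6² = 15.5885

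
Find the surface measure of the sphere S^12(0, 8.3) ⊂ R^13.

S_13(8.3) = 2·π^(13/2)·(8.3)^12 / Γ(13/2) ≈ 1.26538e+12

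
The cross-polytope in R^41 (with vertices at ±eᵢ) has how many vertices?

Number of vertices = 2n = 82.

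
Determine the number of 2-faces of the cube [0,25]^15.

An n-cube has C(n,k)·2^(n-k) k-faces. Here C(15,2)·2^13 = 105·8192 = 860160.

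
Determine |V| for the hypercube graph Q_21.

Number of vertices = 2^21 = 2097152.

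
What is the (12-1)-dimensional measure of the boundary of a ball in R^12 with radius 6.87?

|∂B_12(6.87)| ≈ 2.57794e+10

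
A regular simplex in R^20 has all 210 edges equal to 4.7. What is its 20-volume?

Volume = 4.7^20 · √(21/2^20) / 20! ≈ 5.08911e-08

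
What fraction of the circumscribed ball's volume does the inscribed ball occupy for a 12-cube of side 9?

Volume scales as r^n, and r_in/r_out = 1/√12, giving (1/√12)^12 ≈ 3.34898e-07.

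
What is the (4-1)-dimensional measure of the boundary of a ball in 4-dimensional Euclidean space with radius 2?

S_4(2) = 2·π^(4/2)·(2)^3 / Γ(4/2) = 16·π^2 ≈ 157.914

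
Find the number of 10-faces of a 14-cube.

f_10(14-cube) = (14 choose 10) · 2^4 = 16016.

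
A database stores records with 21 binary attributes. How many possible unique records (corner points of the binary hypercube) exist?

Number of vertices = 2^21 = 2097152.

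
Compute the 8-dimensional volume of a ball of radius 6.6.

V_8(6.6) = π^(8/2) · (6.6)^8 / Γ(8/2 + 1) ≈ 1.4613e+07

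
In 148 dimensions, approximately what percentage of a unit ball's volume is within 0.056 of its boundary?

1 - (1-0.056)^148 ≈ 0.999802 ≈ 99.9802%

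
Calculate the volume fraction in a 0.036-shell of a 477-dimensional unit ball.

V(inner)/V(outer) = ((1-0.036)/1)^477 ≈ 2.539e-08, so the shell fraction is 0.9999999746.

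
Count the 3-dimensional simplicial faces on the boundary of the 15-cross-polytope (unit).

f_3(15-orthoplex) = 2^4 · (15 choose 4) = 21840.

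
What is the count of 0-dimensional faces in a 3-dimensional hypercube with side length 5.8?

Choose 0 of 3 axes to span the face (C(3,0) = 1 way), then fix each of the remaining 3 coordinates at one of its two extreme values (2^3 = 8 ways): 1·8 = 8.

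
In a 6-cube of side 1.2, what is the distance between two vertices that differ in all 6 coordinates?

Diagonal = √6 · 1.2 ≈ 2.93939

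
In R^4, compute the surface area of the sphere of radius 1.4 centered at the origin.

S = n·V_n(r)/r = 4·V_4(1.4)/1.4 (volume-to-surface relation), giving 54.1644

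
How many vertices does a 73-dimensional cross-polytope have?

Number of vertices = 2n = 146.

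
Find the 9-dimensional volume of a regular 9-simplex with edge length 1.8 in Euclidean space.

Volume = 1.8^9 · √(10/2^9) / 9! ≈ 7.63932e-05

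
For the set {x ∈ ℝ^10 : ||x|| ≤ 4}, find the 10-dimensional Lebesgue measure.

The n-ball volume is π^(n/2)·r^n/Γ(n/2+1). With n=10, r=4: V = 131072·π^5/15 ≈ 2.67404e+06.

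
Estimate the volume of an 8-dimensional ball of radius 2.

V = 32·π^4/3 ≈ 1039.03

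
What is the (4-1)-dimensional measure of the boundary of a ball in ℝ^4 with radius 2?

S_4(2) = 2·π^(4/2)·(2)^3 / Γ(4/2) = 16·π^2 ≈ 157.914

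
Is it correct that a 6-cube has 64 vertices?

True. The 6-cube has 2^6 = 64 vertices.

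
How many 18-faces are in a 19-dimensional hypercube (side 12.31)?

f_18(19-cube) = (19 choose 18) · 2^1 = 38.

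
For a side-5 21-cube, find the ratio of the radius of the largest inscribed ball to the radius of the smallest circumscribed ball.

For an n-cube of any side s, the inradius is s/2 and the circumradius is s√n/2, so the ratio is 1/√21 ≈ 0.218218.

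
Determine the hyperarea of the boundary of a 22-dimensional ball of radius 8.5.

S_22(8.5) = 2·π^(22/2)·(8.5)^21 / Γ(22/2) = 69091933913008732880827217·π^11/3805072588800 ≈ 5.34211e+18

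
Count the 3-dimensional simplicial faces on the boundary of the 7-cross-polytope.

Number of 3-faces = 2^(3+1) · C(7,3+1) = 16 · 35 = 560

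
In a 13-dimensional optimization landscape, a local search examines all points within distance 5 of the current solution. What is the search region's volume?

The n-ball volume is π^(n/2)·r^n/Γ(n/2+1). With n=13, r=5: V = 31250000000·π^6/27027 ≈ 1.11161e+09.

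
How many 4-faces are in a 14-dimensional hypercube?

Number of 4-faces = C(14,4) · 2^(14-4) = 1001 · 1024 = 1025024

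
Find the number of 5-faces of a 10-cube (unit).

An n-cube has C(n,k)·2^(n-k) k-faces. Here C(10,5)·2^5 = 252·32 = 8064.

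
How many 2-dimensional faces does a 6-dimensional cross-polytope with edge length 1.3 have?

f_2(6-orthoplex) = 2^3 · (6 choose 3) = 160.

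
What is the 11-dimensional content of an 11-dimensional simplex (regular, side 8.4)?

Volume = 8.4^11 · √(12/2^11) / 11! ≈ 28.1736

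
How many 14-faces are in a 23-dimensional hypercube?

Choose 14 of 23 axes to span the face (C(23,14) = 817190 ways), then fix each of the remaining 9 coordinates at one of its two extreme values (2^9 = 512 ways): 817190·512 = 418401280.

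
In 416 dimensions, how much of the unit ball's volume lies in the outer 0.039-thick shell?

V(inner)/V(outer) = ((1-0.039)/1)^416 ≈ 6.5e-08, so the shell fraction is 0.999999935.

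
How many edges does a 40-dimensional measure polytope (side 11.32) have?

Number of 1-faces = C(40,1)·2^(40-1) = 40·549755813888 = 21990232555520.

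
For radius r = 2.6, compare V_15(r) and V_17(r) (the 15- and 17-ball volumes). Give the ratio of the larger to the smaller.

V_15(2.6) ≈ 639779, V_17(2.6) ≈ 1.59848e+06. The 17-ball is larger by a factor of 2.498.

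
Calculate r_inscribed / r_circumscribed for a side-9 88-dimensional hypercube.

r_in / r_out = (9/2) / (9√88/2) = 1/√88 ≈ 0.1066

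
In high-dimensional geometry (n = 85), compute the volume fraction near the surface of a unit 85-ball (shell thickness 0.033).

1 - (1-0.033)^85 ≈ 0.94229 ≈ 94.23%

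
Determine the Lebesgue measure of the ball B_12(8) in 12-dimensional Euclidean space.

V = 4294967296·π^6/45 ≈ 9.17586e+10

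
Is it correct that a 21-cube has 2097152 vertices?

True. The 21-cube has 2^21 = 2097152 vertices.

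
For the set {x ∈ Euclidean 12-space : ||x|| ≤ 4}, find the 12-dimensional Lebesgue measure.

V_12(4) = π^(12/2) · (4)^12 / Γ(12/2 + 1) = 1048576·π^6/45 ≈ 2.2402e+07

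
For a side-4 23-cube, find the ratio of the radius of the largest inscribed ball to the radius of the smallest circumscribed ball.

For an n-cube of any side s, the inradius is s/2 and the circumradius is s√n/2, so the ratio is 1/√23 ≈ 0.208514.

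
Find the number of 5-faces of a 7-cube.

f_5(7-cube) = (7 choose 5) · 2^2 = 84.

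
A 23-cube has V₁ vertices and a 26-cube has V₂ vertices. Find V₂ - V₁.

V₁ = 2^23 = 8388608. V₂ = 2^26 = 67108864. V₂ - V₁ = 58720256.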